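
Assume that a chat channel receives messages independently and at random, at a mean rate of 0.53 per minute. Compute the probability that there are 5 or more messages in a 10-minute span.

Over the interval, μ = 0.53 × 10 = 5.3 (a 10-minute span = 10 minutes).
P(N ≥ 5) = 1 − P(N ≤ 4) = 1 − Σ_{j=0}^{4} e^(−μ) μ^j/j! ≈ 0.6105.

0.6105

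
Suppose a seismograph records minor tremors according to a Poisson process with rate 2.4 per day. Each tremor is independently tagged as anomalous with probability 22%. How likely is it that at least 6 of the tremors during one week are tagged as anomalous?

Thinning: the tremors that are tagged as anomalous themselves form a Poisson process with rate 0.22 × 2.4 = 0.528 per day.
Over the interval, μ = 0.528 × 7 = 3.696 (a week = 7 days).
P(N ≥ 6) = 1 − P(N ≤ 5) ≈ 0.1693.

0.1693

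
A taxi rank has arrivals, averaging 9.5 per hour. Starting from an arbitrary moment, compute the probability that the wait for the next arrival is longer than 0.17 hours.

The wait for the next event is exponential with rate λ = 9.5 per hour.
P(T > 0.17) = e^(−λt) = e^(−9.5 × 0.17) = e^(−1.615) ≈ 0.1989.

0.1989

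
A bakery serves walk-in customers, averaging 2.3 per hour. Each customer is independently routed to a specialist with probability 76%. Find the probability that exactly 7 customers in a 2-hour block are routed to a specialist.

Thinning: the customers that are routed to a specialist themselves form a Poisson process with rate 0.76 × 2.3 = 1.748 per hour.
Over the interval, μ = 1.748 × 2 = 3.496 (a 2-hour block = 2 hours).
P(N = 7) = e^(−3.496) · 3.496^7/7! ≈ 0.0384.

0.0384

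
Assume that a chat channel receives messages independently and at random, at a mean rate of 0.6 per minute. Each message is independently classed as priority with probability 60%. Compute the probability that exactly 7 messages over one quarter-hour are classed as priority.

0.1200

Thinning: the messages that are classed as priority themselves form a Poisson process with rate 0.6 × 0.6 = 0.36 per minute.
Over the interval, μ = 0.36 × 15 = 5.4 (a quarter-hour = 15 minutes).
P(N = 7) = e^(−5.4) · 5.4^7/7! ≈ 0.1200.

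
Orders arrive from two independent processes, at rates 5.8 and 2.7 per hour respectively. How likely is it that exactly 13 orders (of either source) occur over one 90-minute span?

Independent Poisson processes superpose: combined rate λ = 5.8 + 2.7 = 8.5 per hour.
Over the interval, μ = 8.5 × 1.5 = 12.75 (a 90-minute span = 1.5 hours).
P(N = 13) = e^(−12.75) · 12.75^13/13! ≈ 0.1097.

0.1097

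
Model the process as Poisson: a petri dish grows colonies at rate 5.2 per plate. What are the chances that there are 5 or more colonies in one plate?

0.5939

With mean μ = 5.2 per plate,
P(N ≥ 5) = 1 − P(N ≤ 4) = 1 − Σ_{j=0}^{4} e^(−μ) μ^j/j! ≈ 0.5939.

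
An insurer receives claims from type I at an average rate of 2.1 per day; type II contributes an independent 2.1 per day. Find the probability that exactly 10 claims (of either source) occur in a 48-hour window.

0.1084

Independent Poisson processes superpose: combined rate λ = 2.1 + 2.1 = 4.2 per day.
Over the interval, μ = 4.2 × 2 = 8.4 (a 48-hour window = 2 days).
P(N = 10) = e^(−8.4) · 8.4^10/10! ≈ 0.1084.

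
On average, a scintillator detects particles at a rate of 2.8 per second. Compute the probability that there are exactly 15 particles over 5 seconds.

Over the interval, μ = 2.8 × 5 = 14 (5 seconds).
P(N = 15) = e^(−μ) μ^15/15! = e^(−14) · 14^15/1307674368000 ≈ 0.0989.

0.0989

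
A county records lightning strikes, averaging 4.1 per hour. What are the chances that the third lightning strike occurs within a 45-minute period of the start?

0.5934

Over the interval, μ = 4.1 × 0.75 = 3.075 (a 45-minute period = 0.75 hours).
The third arrival falls in the interval iff at least 3 events occur there: P(S_3 ≤ t) = P(N ≥ 3) = 1 − P(N ≤ 2) ≈ 0.5934.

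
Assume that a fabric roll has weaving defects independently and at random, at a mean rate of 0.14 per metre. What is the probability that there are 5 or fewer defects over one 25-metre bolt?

Over the interval, μ = 0.14 × 25 = 3.5 (a 25-metre bolt = 25 metres).
P(N ≤ 5) = Σ_{j=0}^{5} e^(−μ) μ^j/j! ≈ 0.8576.

0.8576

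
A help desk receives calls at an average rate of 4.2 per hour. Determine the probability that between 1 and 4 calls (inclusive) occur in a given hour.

With mean μ = 4.2 per hour,
P(1 ≤ N ≤ 4) = Σ_{j=1}^{4} e^(−4.2) · 4.2^j/j! ≈ 0.5748.

0.5748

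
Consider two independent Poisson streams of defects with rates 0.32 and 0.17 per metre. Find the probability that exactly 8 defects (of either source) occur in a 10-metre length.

0.0614

Independent Poisson processes superpose: combined rate λ = 0.32 + 0.17 = 0.49 per metre.
Over the interval, μ = 0.49 × 10 = 4.9 (a 10-metre length = 10 metres).
P(N = 8) = e^(−4.9) · 4.9^8/8! ≈ 0.0614.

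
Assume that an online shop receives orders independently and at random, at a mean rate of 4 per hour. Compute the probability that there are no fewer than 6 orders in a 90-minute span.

0.5543

Over the interval, μ = 4 × 1.5 = 6 (a 90-minute span = 1.5 hours).
P(N ≥ 6) = 1 − P(N ≤ 5) = 1 − Σ_{j=0}^{5} e^(−μ) μ^j/j! ≈ 0.5543.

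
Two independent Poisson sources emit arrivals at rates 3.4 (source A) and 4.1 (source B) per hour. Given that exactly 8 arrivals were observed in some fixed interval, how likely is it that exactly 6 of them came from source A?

Given the total, each event is independently from source A with probability p = λ_A/(λ_A+λ_B) = 3.4/7.5 ≈ 0.4533.
So K ~ Binomial(8, 3.4/7.5): P(K = 6) = C(8,6) · (3.4/7.5)^6 · (4.1/7.5)^2 ≈ 0.0726.

0.0726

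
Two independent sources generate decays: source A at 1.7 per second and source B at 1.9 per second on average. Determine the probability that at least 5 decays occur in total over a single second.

0.2936

Independent Poisson processes superpose: combined rate λ = 1.7 + 1.9 = 3.6 per second.
So μ = 3.6.
P(N ≥ 5) = 1 − P(N ≤ 4) ≈ 0.2936.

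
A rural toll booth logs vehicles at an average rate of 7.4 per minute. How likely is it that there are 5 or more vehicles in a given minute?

With mean μ = 7.4 per minute,
P(N ≥ 5) = 1 − P(N ≤ 4) = 1 − Σ_{j=0}^{4} e^(−μ) μ^j/j! ≈ 0.8605.

0.8605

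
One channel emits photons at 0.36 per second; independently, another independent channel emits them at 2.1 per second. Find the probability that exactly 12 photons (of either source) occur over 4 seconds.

0.0917

Independent Poisson processes superpose: combined rate λ = 0.36 + 2.1 = 2.46 per second.
Over the interval, μ = 2.46 × 4 = 9.84 (4 seconds).
P(N = 12) = e^(−9.84) · 9.84^12/12! ≈ 0.0917.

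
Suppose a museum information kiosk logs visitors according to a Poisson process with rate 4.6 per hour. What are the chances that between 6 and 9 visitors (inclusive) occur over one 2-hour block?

Over the interval, μ = 4.6 × 2 = 9.2 (a 2-hour block = 2 hours).
P(6 ≤ N ≤ 9) = Σ_{j=6}^{9} e^(−9.2) · 9.2^j/j! ≈ 0.4570.

0.4570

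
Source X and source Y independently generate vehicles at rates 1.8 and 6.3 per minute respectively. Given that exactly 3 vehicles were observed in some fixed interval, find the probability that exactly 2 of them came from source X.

Given the total, each event is independently from source X with probability p = λ_X/(λ_X+λ_Y) = 1.8/8.1 ≈ 0.2222.
So K ~ Binomial(3, 1.8/8.1): P(K = 2) = C(3,2) · (1.8/8.1)^2 · (6.3/8.1)^1 ≈ 0.1152.

0.1152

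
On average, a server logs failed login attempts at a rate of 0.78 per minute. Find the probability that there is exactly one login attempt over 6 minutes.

Over the interval, μ = 0.78 × 6 = 4.68 (6 minutes).
P(N = 1) = e^(−μ) μ^1/1! = e^(−4.68) · 4.68^1/1 ≈ 0.0434.

0.0434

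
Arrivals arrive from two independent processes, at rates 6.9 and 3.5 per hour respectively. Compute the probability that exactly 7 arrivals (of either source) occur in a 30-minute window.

0.1125

Independent Poisson processes superpose: combined rate λ = 6.9 + 3.5 = 10.4 per hour.
Over the interval, μ = 10.4 × 0.5 = 5.2 (a 30-minute window = 0.5 hours).
P(N = 7) = e^(−5.2) · 5.2^7/7! ≈ 0.1125.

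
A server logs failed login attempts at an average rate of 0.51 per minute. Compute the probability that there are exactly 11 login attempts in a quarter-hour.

0.0626

Over the interval, μ = 0.51 × 15 = 7.65 (a quarter-hour = 15 minutes).
P(N = 11) = e^(−μ) μ^11/11! = e^(−7.65) · 7.65^11/39916800 ≈ 0.0626.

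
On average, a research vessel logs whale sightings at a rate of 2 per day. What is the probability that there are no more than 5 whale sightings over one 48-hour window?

Over the interval, μ = 2 × 2 = 4 (a 48-hour window = 2 days).
P(N ≤ 5) = Σ_{j=0}^{5} e^(−μ) μ^j/j! ≈ 0.7851.

0.7851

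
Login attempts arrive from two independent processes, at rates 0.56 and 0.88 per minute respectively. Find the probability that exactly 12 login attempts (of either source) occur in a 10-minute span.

0.0925

Independent Poisson processes superpose: combined rate λ = 0.56 + 0.88 = 1.44 per minute.
Over the interval, μ = 1.44 × 10 = 14.4 (a 10-minute span = 10 minutes).
P(N = 12) = e^(−14.4) · 14.4^12/12! ≈ 0.0925.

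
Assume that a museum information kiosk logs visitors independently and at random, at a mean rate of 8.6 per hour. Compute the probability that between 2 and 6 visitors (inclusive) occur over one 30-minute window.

Over the interval, μ = 8.6 × 0.5 = 4.3 (a 30-minute window = 0.5 hours).
P(2 ≤ N ≤ 6) = Σ_{j=2}^{6} e^(−4.3) · 4.3^j/j! ≈ 0.7839.

0.7839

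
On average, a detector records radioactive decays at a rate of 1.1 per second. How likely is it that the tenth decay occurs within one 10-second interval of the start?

0.6595

Over the interval, μ = 1.1 × 10 = 11 (a 10-second interval = 10 seconds).
The tenth arrival falls in the interval iff at least 10 events occur there: P(S_10 ≤ t) = P(N ≥ 10) = 1 − P(N ≤ 9) ≈ 0.6595.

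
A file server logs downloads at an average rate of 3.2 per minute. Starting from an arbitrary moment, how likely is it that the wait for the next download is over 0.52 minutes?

0.1894

The wait for the next event is exponential with rate λ = 3.2 per minute.
P(T > 0.52) = e^(−λt) = e^(−3.2 × 0.52) = e^(−1.664) ≈ 0.1894.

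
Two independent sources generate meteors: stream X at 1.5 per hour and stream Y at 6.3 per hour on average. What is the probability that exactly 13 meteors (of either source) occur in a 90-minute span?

Independent Poisson processes superpose: combined rate λ = 1.5 + 6.3 = 7.8 per hour.
Over the interval, μ = 7.8 × 1.5 = 11.7 (a 90-minute span = 1.5 hours).
P(N = 13) = e^(−11.7) · 11.7^13/13! ≈ 0.1025.

0.1025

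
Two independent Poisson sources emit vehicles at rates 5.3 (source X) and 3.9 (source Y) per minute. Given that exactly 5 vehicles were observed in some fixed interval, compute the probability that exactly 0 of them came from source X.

Given the total, each event is independently from source X with probability p = λ_X/(λ_X+λ_Y) = 5.3/9.2 ≈ 0.5761.
So K ~ Binomial(5, 5.3/9.2): P(K = 0) = C(5,0) · (5.3/9.2)^0 · (3.9/9.2)^5 ≈ 0.0137.

0.0137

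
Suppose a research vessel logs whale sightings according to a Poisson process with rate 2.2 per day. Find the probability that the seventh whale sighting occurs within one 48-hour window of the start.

0.1564

Over the interval, μ = 2.2 × 2 = 4.4 (a 48-hour window = 2 days).
The seventh arrival falls in the interval iff at least 7 events occur there: P(S_7 ≤ t) = P(N ≥ 7) = 1 − P(N ≤ 6) ≈ 0.1564.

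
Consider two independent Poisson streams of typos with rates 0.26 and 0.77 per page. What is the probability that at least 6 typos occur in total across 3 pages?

Independent Poisson processes superpose: combined rate λ = 0.26 + 0.77 = 1.03 per page.
Over the interval, μ = 1.03 × 3 = 3.09 (3 pages).
P(N ≥ 6) = 1 − P(N ≤ 5) ≈ 0.0933.

0.0933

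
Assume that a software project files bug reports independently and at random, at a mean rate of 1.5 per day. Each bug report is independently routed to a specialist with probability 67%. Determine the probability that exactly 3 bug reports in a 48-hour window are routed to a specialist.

Thinning: the bug reports that are routed to a specialist themselves form a Poisson process with rate 0.67 × 1.5 = 1.005 per day.
Over the interval, μ = 1.005 × 2 = 2.01 (a 48-hour window = 2 days).
P(N = 3) = e^(−2.01) · 2.01^3/3! ≈ 0.1813.

0.1813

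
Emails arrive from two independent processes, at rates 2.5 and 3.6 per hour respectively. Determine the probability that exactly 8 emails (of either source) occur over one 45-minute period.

Independent Poisson processes superpose: combined rate λ = 2.5 + 3.6 = 6.1 per hour.
Over the interval, μ = 6.1 × 0.75 = 4.575 (a 45-minute period = 0.75 hours).
P(N = 8) = e^(−4.575) · 4.575^8/8! ≈ 0.0491.

0.0491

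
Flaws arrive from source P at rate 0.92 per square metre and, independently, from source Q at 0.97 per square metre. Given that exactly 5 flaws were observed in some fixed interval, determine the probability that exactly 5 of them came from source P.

0.0273

Given the total, each event is independently from source P with probability p = λ_P/(λ_P+λ_Q) = 0.92/1.89 ≈ 0.4868.
So K ~ Binomial(5, 0.92/1.89): P(K = 5) = C(5,5) · (0.92/1.89)^5 · (0.97/1.89)^0 ≈ 0.0273.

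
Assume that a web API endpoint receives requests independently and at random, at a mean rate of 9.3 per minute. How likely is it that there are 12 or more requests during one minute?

0.2270

With mean μ = 9.3 per minute,
P(N ≥ 12) = 1 − P(N ≤ 11) = 1 − Σ_{j=0}^{11} e^(−μ) μ^j/j! ≈ 0.2270.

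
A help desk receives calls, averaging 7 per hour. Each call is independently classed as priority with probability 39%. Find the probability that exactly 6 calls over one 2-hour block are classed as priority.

0.1565

Thinning: the calls that are classed as priority themselves form a Poisson process with rate 0.39 × 7 = 2.73 per hour.
Over the interval, μ = 2.73 × 2 = 5.46 (a 2-hour block = 2 hours).
P(N = 6) = e^(−5.46) · 5.46^6/6! ≈ 0.1565.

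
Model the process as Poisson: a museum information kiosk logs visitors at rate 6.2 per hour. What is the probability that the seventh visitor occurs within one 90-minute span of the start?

Over the interval, μ = 6.2 × 1.5 = 9.3 (a 90-minute span = 1.5 hours).
The seventh arrival falls in the interval iff at least 7 events occur there: P(S_7 ≤ t) = P(N ≥ 7) = 1 − P(N ≤ 6) ≈ 0.8192.

0.8192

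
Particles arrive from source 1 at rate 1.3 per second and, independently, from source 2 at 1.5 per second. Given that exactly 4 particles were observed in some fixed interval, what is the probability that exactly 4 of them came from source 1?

Given the total, each event is independently from source 1 with probability p = λ_1/(λ_1+λ_2) = 1.3/2.8 ≈ 0.4643.
So K ~ Binomial(4, 1.3/2.8): P(K = 4) = C(4,4) · (1.3/2.8)^4 · (1.5/2.8)^0 ≈ 0.0465.

0.0465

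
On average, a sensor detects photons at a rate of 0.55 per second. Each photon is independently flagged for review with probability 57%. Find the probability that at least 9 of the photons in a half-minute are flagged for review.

0.5964

Thinning: the photons that are flagged for review themselves form a Poisson process with rate 0.57 × 0.55 = 0.3135 per second.
Over the interval, μ = 0.3135 × 30 = 9.405 (a half-minute = 30 seconds).
P(N ≥ 9) = 1 − P(N ≤ 8) ≈ 0.5964.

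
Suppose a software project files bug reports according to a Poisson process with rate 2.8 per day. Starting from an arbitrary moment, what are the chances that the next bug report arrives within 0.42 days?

Inter-arrival times are exponential with rate λ = 2.8 per day.
P(T ≤ 0.42) = 1 − e^(−λt) = 1 − e^(−2.8 × 0.42) = 1 − e^(−1.176) ≈ 0.6915.

0.6915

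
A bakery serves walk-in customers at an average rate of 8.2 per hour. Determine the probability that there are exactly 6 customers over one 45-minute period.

0.1603

Over the interval, μ = 8.2 × 0.75 = 6.15 (a 45-minute period = 0.75 hours).
P(N = 6) = e^(−μ) μ^6/6! = e^(−6.15) · 6.15^6/720 ≈ 0.1603.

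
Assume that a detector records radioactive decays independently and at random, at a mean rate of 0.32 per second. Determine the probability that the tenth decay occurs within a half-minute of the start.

0.4911

Over the interval, μ = 0.32 × 30 = 9.6 (a half-minute = 30 seconds).
The tenth arrival falls in the interval iff at least 10 events occur there: P(S_10 ≤ t) = P(N ≥ 10) = 1 − P(N ≤ 9) ≈ 0.4911.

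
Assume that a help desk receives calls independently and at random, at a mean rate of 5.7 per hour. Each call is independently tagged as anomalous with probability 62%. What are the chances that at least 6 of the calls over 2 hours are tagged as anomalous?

Thinning: the calls that are tagged as anomalous themselves form a Poisson process with rate 0.62 × 5.7 = 3.534 per hour.
Over the interval, μ = 3.534 × 2 = 7.068 (2 hours).
P(N ≥ 6) = 1 − P(N ≤ 5) ≈ 0.7079.

0.7079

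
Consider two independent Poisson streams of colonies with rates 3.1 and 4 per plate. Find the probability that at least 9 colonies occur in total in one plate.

0.2840

Independent Poisson processes superpose: combined rate λ = 3.1 + 4 = 7.1 per plate.
So μ = 7.1.
P(N ≥ 9) = 1 − P(N ≤ 8) ≈ 0.2840.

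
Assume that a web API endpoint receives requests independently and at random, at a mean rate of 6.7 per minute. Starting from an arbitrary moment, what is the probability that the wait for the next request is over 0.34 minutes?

0.1025

The wait for the next event is exponential with rate λ = 6.7 per minute.
P(T > 0.34) = e^(−λt) = e^(−6.7 × 0.34) = e^(−2.278) ≈ 0.1025.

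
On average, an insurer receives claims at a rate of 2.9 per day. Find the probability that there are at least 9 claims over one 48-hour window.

Over the interval, μ = 2.9 × 2 = 5.8 (a 48-hour window = 2 days).
P(N ≥ 9) = 1 − P(N ≤ 8) = 1 − Σ_{j=0}^{8} e^(−μ) μ^j/j! ≈ 0.1328.

0.1328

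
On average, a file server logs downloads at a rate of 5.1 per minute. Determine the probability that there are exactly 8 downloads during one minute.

With mean μ = 5.1 per minute,
P(N = 8) = e^(−μ) μ^8/8! = e^(−5.1) · 5.1^8/40320 ≈ 0.0692.

0.0692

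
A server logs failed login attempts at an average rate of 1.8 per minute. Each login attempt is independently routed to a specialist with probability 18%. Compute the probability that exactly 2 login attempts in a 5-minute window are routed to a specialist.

0.2597

Thinning: the login attempts that are routed to a specialist themselves form a Poisson process with rate 0.18 × 1.8 = 0.324 per minute.
Over the interval, μ = 0.324 × 5 = 1.62 (a 5-minute window = 5 minutes).
P(N = 2) = e^(−1.62) · 1.62^2/2! ≈ 0.2597.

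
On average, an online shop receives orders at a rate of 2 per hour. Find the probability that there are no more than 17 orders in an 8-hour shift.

Over the interval, μ = 2 × 8 = 16 (an 8-hour shift = 8 hours).
P(N ≤ 17) = Σ_{j=0}^{17} e^(−μ) μ^j/j! ≈ 0.6593.

0.6593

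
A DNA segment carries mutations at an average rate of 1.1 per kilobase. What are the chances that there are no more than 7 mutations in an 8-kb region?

0.3478

Over the interval, μ = 1.1 × 8 = 8.8 (an 8-kb region = 8 kilobases).
P(N ≤ 7) = Σ_{j=0}^{7} e^(−μ) μ^j/j! ≈ 0.3478.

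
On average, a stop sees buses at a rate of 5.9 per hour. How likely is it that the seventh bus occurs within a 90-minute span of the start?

Over the interval, μ = 5.9 × 1.5 = 8.85 (a 90-minute span = 1.5 hours).
The seventh arrival falls in the interval iff at least 7 events occur there: P(S_7 ≤ t) = P(N ≥ 7) = 1 − P(N ≤ 6) ≈ 0.7792.

0.7792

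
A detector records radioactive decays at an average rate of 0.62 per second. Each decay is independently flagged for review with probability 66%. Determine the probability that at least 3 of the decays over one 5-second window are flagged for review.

Thinning: the decays that are flagged for review themselves form a Poisson process with rate 0.66 × 0.62 = 0.4092 per second.
Over the interval, μ = 0.4092 × 5 = 2.046 (a 5-second window = 5 seconds).
P(N ≥ 3) = 1 − P(N ≤ 2) ≈ 0.3358.

0.3358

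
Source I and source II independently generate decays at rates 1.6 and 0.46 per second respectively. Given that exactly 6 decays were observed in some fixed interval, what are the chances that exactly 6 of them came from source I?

0.2195

Given the total, each event is independently from source I with probability p = λ_I/(λ_I+λ_II) = 1.6/2.06 ≈ 0.7767.
So K ~ Binomial(6, 1.6/2.06): P(K = 6) = C(6,6) · (1.6/2.06)^6 · (0.46/2.06)^0 ≈ 0.2195.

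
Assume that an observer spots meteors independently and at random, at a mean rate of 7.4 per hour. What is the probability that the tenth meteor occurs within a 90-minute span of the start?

Over the interval, μ = 7.4 × 1.5 = 11.1 (a 90-minute span = 1.5 hours).
The tenth arrival falls in the interval iff at least 10 events occur there: P(S_10 ≤ t) = P(N ≥ 10) = 1 − P(N ≤ 9) ≈ 0.6702.

0.6702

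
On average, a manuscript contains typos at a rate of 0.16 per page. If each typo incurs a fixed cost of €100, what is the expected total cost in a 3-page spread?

€48

E[N] = 0.16 × 3 = 0.48 (a 3-page spread = 3 pages); E[cost] = 0.48 × €100 = €48.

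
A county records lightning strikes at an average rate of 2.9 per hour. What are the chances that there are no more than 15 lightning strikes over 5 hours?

0.6192

Over the interval, μ = 2.9 × 5 = 14.5 (5 hours).
P(N ≤ 15) = Σ_{j=0}^{15} e^(−μ) μ^j/j! ≈ 0.6192.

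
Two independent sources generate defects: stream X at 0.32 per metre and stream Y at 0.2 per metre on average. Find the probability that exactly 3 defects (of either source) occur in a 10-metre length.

Independent Poisson processes superpose: combined rate λ = 0.32 + 0.2 = 0.52 per metre.
Over the interval, μ = 0.52 × 10 = 5.2 (a 10-metre length = 10 metres).
P(N = 3) = e^(−5.2) · 5.2^3/3! ≈ 0.1293.

0.1293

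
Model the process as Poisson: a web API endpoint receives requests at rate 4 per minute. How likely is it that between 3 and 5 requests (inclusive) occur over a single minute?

0.5470

With mean μ = 4 per minute,
P(3 ≤ N ≤ 5) = Σ_{j=3}^{5} e^(−4) · 4^j/j! ≈ 0.5470.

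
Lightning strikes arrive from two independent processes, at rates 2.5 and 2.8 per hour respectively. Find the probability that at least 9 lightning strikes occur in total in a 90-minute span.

0.4005

Independent Poisson processes superpose: combined rate λ = 2.5 + 2.8 = 5.3 per hour.
Over the interval, μ = 5.3 × 1.5 = 7.95 (a 90-minute span = 1.5 hours).
P(N ≥ 9) = 1 − P(N ≤ 8) ≈ 0.4005.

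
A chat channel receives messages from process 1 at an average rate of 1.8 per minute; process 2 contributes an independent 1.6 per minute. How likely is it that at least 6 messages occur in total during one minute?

0.1295

Independent Poisson processes superpose: combined rate λ = 1.8 + 1.6 = 3.4 per minute.
So μ = 3.4.
P(N ≥ 6) = 1 − P(N ≤ 5) ≈ 0.1295.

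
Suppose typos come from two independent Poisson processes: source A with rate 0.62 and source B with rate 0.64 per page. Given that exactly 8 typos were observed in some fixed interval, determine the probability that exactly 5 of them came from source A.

Given the total, each event is independently from source A with probability p = λ_A/(λ_A+λ_B) = 0.62/1.26 ≈ 0.4921.
So K ~ Binomial(8, 0.62/1.26): P(K = 5) = C(8,5) · (0.62/1.26)^5 · (0.64/1.26)^3 ≈ 0.2117.

0.2117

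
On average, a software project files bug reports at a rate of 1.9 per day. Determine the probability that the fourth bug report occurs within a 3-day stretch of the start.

0.8200

Over the interval, μ = 1.9 × 3 = 5.7 (a 3-day stretch = 3 days).
The fourth arrival falls in the interval iff at least 4 events occur there: P(S_4 ≤ t) = P(N ≥ 4) = 1 − P(N ≤ 3) ≈ 0.8200.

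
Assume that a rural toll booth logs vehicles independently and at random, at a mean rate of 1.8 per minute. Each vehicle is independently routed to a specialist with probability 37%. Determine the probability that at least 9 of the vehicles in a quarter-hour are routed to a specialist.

Thinning: the vehicles that are routed to a specialist themselves form a Poisson process with rate 0.37 × 1.8 = 0.666 per minute.
Over the interval, μ = 0.666 × 15 = 9.99 (a quarter-hour = 15 minutes).
P(N ≥ 9) = 1 − P(N ≤ 8) ≈ 0.6661.

0.6661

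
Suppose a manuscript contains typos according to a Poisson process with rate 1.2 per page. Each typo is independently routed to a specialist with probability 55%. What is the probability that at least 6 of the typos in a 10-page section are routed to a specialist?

0.6453

Thinning: the typos that are routed to a specialist themselves form a Poisson process with rate 0.55 × 1.2 = 0.66 per page.
Over the interval, μ = 0.66 × 10 = 6.6 (a 10-page section = 10 pages).
P(N ≥ 6) = 1 − P(N ≤ 5) ≈ 0.6453.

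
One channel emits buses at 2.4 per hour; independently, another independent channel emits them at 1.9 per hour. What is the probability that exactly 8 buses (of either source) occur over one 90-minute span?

0.1174

Independent Poisson processes superpose: combined rate λ = 2.4 + 1.9 = 4.3 per hour.
Over the interval, μ = 4.3 × 1.5 = 6.45 (a 90-minute span = 1.5 hours).
P(N = 8) = e^(−6.45) · 6.45^8/8! ≈ 0.1174.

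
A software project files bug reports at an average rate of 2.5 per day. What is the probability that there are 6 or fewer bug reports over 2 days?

0.7622

Over the interval, μ = 2.5 × 2 = 5 (2 days).
P(N ≤ 6) = Σ_{j=0}^{6} e^(−μ) μ^j/j! ≈ 0.7622.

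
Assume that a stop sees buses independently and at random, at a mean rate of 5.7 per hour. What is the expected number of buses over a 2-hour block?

E[N] = λt = 5.7 × 2 = 11.4 (a 2-hour block = 2 hours).

11.4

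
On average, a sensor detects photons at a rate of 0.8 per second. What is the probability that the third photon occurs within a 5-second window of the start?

0.7619

Over the interval, μ = 0.8 × 5 = 4 (a 5-second window = 5 seconds).
The third arrival falls in the interval iff at least 3 events occur there: P(S_3 ≤ t) = P(N ≥ 3) = 1 − P(N ≤ 2) ≈ 0.7619.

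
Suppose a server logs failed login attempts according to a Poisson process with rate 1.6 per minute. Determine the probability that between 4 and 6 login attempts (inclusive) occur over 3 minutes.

Over the interval, μ = 1.6 × 3 = 4.8 (3 minutes).
P(4 ≤ N ≤ 6) = Σ_{j=4}^{6} e^(−4.8) · 4.8^j/j! ≈ 0.4966.

0.4966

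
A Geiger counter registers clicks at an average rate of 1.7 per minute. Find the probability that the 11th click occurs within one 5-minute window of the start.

Over the interval, μ = 1.7 × 5 = 8.5 (a 5-minute window = 5 minutes).
The 11th arrival falls in the interval iff at least 11 events occur there: P(S_11 ≤ t) = P(N ≥ 11) = 1 − P(N ≤ 10) ≈ 0.2366.

0.2366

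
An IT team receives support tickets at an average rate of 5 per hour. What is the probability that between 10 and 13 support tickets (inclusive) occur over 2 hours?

Over the interval, μ = 5 × 2 = 10 (2 hours).
P(10 ≤ N ≤ 13) = Σ_{j=10}^{13} e^(−10) · 10^j/j! ≈ 0.4065.

0.4065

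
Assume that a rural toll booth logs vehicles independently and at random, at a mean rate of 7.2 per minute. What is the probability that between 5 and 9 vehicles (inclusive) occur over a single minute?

0.6541

With mean μ = 7.2 per minute,
P(5 ≤ N ≤ 9) = Σ_{j=5}^{9} e^(−7.2) · 7.2^j/j! ≈ 0.6541.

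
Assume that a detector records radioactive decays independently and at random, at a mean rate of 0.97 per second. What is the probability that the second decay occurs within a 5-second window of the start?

0.9542

Over the interval, μ = 0.97 × 5 = 4.85 (a 5-second window = 5 seconds).
The second arrival falls in the interval iff at least 2 events occur there: P(S_2 ≤ t) = P(N ≥ 2) = 1 − P(N ≤ 1) ≈ 0.9542.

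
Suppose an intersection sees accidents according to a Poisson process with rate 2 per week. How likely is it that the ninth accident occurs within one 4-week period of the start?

0.4075

Over the interval, μ = 2 × 4 = 8 (a 4-week period = 4 weeks).
The ninth arrival falls in the interval iff at least 9 events occur there: P(S_9 ≤ t) = P(N ≥ 9) = 1 − P(N ≤ 8) ≈ 0.4075.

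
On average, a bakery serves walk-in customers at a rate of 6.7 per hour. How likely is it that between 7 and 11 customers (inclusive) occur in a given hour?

With mean μ = 6.7 per hour,
P(7 ≤ N ≤ 11) = Σ_{j=7}^{11} e^(−6.7) · 6.7^j/j! ≈ 0.4638.

0.4638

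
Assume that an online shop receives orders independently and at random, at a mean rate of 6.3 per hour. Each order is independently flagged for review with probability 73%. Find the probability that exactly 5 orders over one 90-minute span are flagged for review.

Thinning: the orders that are flagged for review themselves form a Poisson process with rate 0.73 × 6.3 = 4.599 per hour.
Over the interval, μ = 4.599 × 1.5 = 6.8985 (a 90-minute span = 1.5 hours).
P(N = 5) = e^(−6.8985) · 6.8985^5/5! ≈ 0.1314.

0.1314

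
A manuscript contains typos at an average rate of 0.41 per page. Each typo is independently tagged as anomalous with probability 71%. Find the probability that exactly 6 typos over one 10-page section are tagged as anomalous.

0.0460

Thinning: the typos that are tagged as anomalous themselves form a Poisson process with rate 0.71 × 0.41 = 0.2911 per page.
Over the interval, μ = 0.2911 × 10 = 2.911 (a 10-page section = 10 pages).
P(N = 6) = e^(−2.911) · 2.911^6/6! ≈ 0.0460.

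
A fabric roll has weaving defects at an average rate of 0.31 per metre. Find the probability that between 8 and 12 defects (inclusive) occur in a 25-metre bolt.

Over the interval, μ = 0.31 × 25 = 7.75 (a 25-metre bolt = 25 metres).
P(8 ≤ N ≤ 12) = Σ_{j=8}^{12} e^(−7.75) · 7.75^j/j! ≈ 0.4591.

0.4591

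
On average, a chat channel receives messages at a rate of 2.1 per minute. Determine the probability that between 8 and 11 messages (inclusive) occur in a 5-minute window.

0.4602

Over the interval, μ = 2.1 × 5 = 10.5 (a 5-minute window = 5 minutes).
P(8 ≤ N ≤ 11) = Σ_{j=8}^{11} e^(−10.5) · 10.5^j/j! ≈ 0.4602.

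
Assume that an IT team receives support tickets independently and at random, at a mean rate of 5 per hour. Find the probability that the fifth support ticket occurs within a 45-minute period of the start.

0.3225

Over the interval, μ = 5 × 0.75 = 3.75 (a 45-minute period = 0.75 hours).
The fifth arrival falls in the interval iff at least 5 events occur there: P(S_5 ≤ t) = P(N ≥ 5) = 1 − P(N ≤ 4) ≈ 0.3225.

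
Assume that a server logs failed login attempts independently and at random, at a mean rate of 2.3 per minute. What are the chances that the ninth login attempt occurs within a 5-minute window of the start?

0.8094

Over the interval, μ = 2.3 × 5 = 11.5 (a 5-minute window = 5 minutes).
The ninth arrival falls in the interval iff at least 9 events occur there: P(S_9 ≤ t) = P(N ≥ 9) = 1 − P(N ≤ 8) ≈ 0.8094.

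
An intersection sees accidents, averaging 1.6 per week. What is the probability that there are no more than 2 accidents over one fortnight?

0.3799

Over the interval, μ = 1.6 × 2 = 3.2 (a fortnight = 2 weeks).
P(N ≤ 2) = Σ_{j=0}^{2} e^(−μ) μ^j/j! ≈ 0.3799.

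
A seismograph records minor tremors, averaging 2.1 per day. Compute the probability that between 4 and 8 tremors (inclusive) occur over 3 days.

0.6884

Over the interval, μ = 2.1 × 3 = 6.3 (3 days).
P(4 ≤ N ≤ 8) = Σ_{j=4}^{8} e^(−6.3) · 6.3^j/j! ≈ 0.6884.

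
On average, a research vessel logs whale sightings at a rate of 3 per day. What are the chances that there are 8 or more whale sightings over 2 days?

0.2560

Over the interval, μ = 3 × 2 = 6 (2 days).
P(N ≥ 8) = 1 − P(N ≤ 7) = 1 − Σ_{j=0}^{7} e^(−μ) μ^j/j! ≈ 0.2560.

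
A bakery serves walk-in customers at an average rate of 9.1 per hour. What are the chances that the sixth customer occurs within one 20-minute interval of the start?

Over the interval, μ = 9.1 × 1/3 ≈ 3.03333 (a 20-minute interval = 1/3 hours).
The sixth arrival falls in the interval iff at least 6 events occur there: P(S_6 ≤ t) = P(N ≥ 6) = 1 − P(N ≤ 5) ≈ 0.0873.

0.0873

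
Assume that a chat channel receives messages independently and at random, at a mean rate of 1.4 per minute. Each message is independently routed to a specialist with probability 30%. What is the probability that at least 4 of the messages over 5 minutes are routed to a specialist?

Thinning: the messages that are routed to a specialist themselves form a Poisson process with rate 0.3 × 1.4 = 0.42 per minute.
Over the interval, μ = 0.42 × 5 = 2.1 (5 minutes).
P(N ≥ 4) = 1 − P(N ≤ 3) ≈ 0.1614.

0.1614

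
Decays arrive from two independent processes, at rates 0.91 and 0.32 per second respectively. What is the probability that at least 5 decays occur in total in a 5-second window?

0.7345

Independent Poisson processes superpose: combined rate λ = 0.91 + 0.32 = 1.23 per second.
Over the interval, μ = 1.23 × 5 = 6.15 (a 5-second window = 5 seconds).
P(N ≥ 5) = 1 − P(N ≤ 4) ≈ 0.7345.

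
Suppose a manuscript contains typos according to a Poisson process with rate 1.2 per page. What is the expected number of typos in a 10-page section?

E[N] = λt = 1.2 × 10 = 12 (a 10-page section = 10 pages).

12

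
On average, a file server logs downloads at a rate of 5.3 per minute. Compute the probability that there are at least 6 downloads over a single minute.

0.4365

With mean μ = 5.3 per minute,
P(N ≥ 6) = 1 − P(N ≤ 5) = 1 − Σ_{j=0}^{5} e^(−μ) μ^j/j! ≈ 0.4365.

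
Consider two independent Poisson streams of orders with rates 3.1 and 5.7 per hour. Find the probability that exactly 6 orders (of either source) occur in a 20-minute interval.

Independent Poisson processes superpose: combined rate λ = 3.1 + 5.7 = 8.8 per hour.
Over the interval, μ = 8.8 × 1/3 ≈ 2.93333 (a 20-minute interval = 1/3 hours).
P(N = 6) = e^(−2.93333) · 2.93333^6/6! ≈ 0.0471.

0.0471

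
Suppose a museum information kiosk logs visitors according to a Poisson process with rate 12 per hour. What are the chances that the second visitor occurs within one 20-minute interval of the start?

0.9084

Over the interval, μ = 12 × 1/3 = 4 (a 20-minute interval = 1/3 hours).
The second arrival falls in the interval iff at least 2 events occur there: P(S_2 ≤ t) = P(N ≥ 2) = 1 − P(N ≤ 1) ≈ 0.9084.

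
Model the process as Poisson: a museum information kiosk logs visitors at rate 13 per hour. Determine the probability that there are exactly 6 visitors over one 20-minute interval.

Over the interval, μ = 13 × 1/3 ≈ 4.33333 (a 20-minute interval = 1/3 hours).
P(N = 6) = e^(−μ) μ^6/6! = e^(−4.33333) · 4.33333^6/720 ≈ 0.1207.

0.1207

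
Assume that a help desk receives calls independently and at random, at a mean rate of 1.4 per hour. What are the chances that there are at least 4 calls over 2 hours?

0.3081

Over the interval, μ = 1.4 × 2 = 2.8 (2 hours).
P(N ≥ 4) = 1 − P(N ≤ 3) = 1 − Σ_{j=0}^{3} e^(−μ) μ^j/j! ≈ 0.3081.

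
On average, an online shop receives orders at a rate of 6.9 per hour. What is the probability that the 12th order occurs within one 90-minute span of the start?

Over the interval, μ = 6.9 × 1.5 = 10.35 (a 90-minute span = 1.5 hours).
The 12th arrival falls in the interval iff at least 12 events occur there: P(S_12 ≤ t) = P(N ≥ 12) = 1 − P(N ≤ 11) ≈ 0.3436.

0.3436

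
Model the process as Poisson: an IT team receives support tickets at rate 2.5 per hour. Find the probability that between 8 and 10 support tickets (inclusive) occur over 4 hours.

0.3628

Over the interval, μ = 2.5 × 4 = 10 (4 hours).
P(8 ≤ N ≤ 10) = Σ_{j=8}^{10} e^(−10) · 10^j/j! ≈ 0.3628.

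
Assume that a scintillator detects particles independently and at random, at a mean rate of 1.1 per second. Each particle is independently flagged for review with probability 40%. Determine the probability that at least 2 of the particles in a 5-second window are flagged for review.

Thinning: the particles that are flagged for review themselves form a Poisson process with rate 0.4 × 1.1 = 0.44 per second.
Over the interval, μ = 0.44 × 5 = 2.2 (a 5-second window = 5 seconds).
P(N ≥ 2) = 1 − P(N ≤ 1) ≈ 0.6454.

0.6454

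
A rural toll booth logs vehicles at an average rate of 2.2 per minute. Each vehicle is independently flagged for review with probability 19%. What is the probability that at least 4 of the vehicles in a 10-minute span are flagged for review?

Thinning: the vehicles that are flagged for review themselves form a Poisson process with rate 0.19 × 2.2 = 0.418 per minute.
Over the interval, μ = 0.418 × 10 = 4.18 (a 10-minute span = 10 minutes).
P(N ≥ 4) = 1 − P(N ≤ 3) ≈ 0.6009.

0.6009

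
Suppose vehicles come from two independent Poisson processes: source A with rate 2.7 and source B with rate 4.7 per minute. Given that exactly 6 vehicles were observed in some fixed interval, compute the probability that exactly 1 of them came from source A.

0.2263

Given the total, each event is independently from source A with probability p = λ_A/(λ_A+λ_B) = 2.7/7.4 ≈ 0.3649.
So K ~ Binomial(6, 2.7/7.4): P(K = 1) = C(6,1) · (2.7/7.4)^1 · (4.7/7.4)^5 ≈ 0.2263.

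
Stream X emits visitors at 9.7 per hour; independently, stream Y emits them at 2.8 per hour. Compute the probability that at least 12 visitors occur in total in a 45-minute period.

Independent Poisson processes superpose: combined rate λ = 9.7 + 2.8 = 12.5 per hour.
Over the interval, μ = 12.5 × 0.75 = 9.375 (a 45-minute period = 0.75 hours).
P(N ≥ 12) = 1 − P(N ≤ 11) ≈ 0.2348.

0.2348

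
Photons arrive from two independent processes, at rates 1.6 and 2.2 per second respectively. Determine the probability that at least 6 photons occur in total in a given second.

0.1844

Independent Poisson processes superpose: combined rate λ = 1.6 + 2.2 = 3.8 per second.
So μ = 3.8.
P(N ≥ 6) = 1 − P(N ≤ 5) ≈ 0.1844.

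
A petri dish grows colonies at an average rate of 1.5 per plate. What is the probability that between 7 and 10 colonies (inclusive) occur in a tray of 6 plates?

0.4992

Over the interval, μ = 1.5 × 6 = 9 (a tray of 6 plates = 6 plates).
P(7 ≤ N ≤ 10) = Σ_{j=7}^{10} e^(−9) · 9^j/j! ≈ 0.4992.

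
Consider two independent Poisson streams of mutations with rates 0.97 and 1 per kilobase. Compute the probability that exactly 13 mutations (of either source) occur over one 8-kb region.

0.0850

Independent Poisson processes superpose: combined rate λ = 0.97 + 1 = 1.97 per kilobase.
Over the interval, μ = 1.97 × 8 = 15.76 (an 8-kb region = 8 kilobases).
P(N = 13) = e^(−15.76) · 15.76^13/13! ≈ 0.0850.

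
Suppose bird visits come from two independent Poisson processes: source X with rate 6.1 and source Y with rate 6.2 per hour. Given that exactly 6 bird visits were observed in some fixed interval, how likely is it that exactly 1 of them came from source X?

Given the total, each event is independently from source X with probability p = λ_X/(λ_X+λ_Y) = 6.1/12.3 ≈ 0.4959.
So K ~ Binomial(6, 6.1/12.3): P(K = 1) = C(6,1) · (6.1/12.3)^1 · (6.2/12.3)^5 ≈ 0.0968.

0.0968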